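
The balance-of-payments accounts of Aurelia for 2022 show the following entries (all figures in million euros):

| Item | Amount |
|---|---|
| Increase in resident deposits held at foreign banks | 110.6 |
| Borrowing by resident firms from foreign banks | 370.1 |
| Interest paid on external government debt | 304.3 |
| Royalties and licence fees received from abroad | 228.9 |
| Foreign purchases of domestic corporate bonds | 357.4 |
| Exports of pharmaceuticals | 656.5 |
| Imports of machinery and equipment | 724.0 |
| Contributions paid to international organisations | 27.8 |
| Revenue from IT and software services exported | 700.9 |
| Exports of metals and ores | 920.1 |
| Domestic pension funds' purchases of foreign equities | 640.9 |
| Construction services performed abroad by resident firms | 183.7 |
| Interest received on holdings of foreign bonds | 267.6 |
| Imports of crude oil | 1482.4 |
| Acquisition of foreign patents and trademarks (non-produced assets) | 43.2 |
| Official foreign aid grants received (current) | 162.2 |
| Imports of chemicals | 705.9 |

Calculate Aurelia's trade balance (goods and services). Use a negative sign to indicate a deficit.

-222.2

Goods: -724.0 - 1482.4 + 656.5 - 705.9 + 920.1 = -1335.7
Services: 183.7 + 228.9 + 700.9 = 1113.5
Trade balance = -1335.7 + 1113.5 = -222.2
(Excluded from the trade balance — financial account: increase in resident deposits held at foreign banks 110.6, borrowing by resident firms from foreign banks 370.1, foreign purchases of domestic corporate bonds 357.4, domestic pension funds' purchases of foreign equities 640.9; primary income: interest paid on external government debt 304.3, interest received on holdings of foreign bonds 267.6; secondary income: contributions paid to international organisations 27.8, official foreign aid grants received (current) 162.2; capital account: acquisition of foreign patents and trademarks (non-produced assets) 43.2.)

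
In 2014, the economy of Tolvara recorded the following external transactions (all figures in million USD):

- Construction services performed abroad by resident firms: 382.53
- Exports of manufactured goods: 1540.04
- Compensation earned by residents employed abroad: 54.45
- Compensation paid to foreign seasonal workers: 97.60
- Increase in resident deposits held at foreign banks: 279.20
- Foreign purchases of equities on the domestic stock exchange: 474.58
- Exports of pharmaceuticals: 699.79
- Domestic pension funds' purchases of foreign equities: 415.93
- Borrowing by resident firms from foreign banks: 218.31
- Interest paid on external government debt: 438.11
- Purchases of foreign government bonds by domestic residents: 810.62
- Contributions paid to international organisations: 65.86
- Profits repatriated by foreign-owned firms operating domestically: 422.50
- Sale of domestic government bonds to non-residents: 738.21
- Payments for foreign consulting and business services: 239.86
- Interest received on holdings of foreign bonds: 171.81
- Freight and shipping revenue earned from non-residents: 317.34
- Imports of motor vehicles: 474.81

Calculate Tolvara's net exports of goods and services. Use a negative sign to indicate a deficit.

Goods: 699.79 + 1540.04 - 474.81 = 1765.02
Services: -239.86 + 382.53 + 317.34 = 460.01
Trade balance = 1765.02 + 460.01 = 2225.03
(Excluded from the trade balance — primary income: compensation earned by residents employed abroad 54.45, compensation paid to foreign seasonal workers 97.60, interest paid on external government debt 438.11, profits repatriated by foreign-owned firms operating domestically 422.50, interest received on holdings of foreign bonds 171.81; financial account: increase in resident deposits held at foreign banks 279.20, foreign purchases of equities on the domestic stock exchange 474.58, domestic pension funds' purchases of foreign equities 415.93, borrowing by resident firms from foreign banks 218.31, purchases of foreign government bonds by domestic residents 810.62, sale of domestic government bonds to non-residents 738.21; secondary income: contributions paid to international organisations 65.86.)

2225.03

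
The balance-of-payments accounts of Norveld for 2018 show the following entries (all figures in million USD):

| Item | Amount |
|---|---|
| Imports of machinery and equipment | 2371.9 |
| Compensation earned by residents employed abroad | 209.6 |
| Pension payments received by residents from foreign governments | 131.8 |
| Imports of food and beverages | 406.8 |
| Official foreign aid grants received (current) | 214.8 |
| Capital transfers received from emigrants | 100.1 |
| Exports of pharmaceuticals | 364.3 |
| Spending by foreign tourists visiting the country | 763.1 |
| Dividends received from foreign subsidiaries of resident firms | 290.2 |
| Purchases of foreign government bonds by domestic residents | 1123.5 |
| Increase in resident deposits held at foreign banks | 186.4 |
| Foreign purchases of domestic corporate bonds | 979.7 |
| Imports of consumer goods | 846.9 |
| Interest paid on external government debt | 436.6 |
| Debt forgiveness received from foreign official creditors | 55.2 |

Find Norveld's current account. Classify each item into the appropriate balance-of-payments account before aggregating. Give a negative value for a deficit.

-2088.4

Goods: 364.3 - 2371.9 - 406.8 - 846.9 = -3261.3
Services: 763.1
Primary income: 290.2 - 436.6 + 209.6 = 63.2
Secondary income: 131.8 + 214.8 = 346.6
Current account = (-3261.3) + 763.1 + 63.2 + 346.6 = -2088.4
(Excluded from the current account — capital account: capital transfers received from emigrants 100.1, debt forgiveness received from foreign official creditors 55.2; financial account: purchases of foreign government bonds by domestic residents 1123.5, increase in resident deposits held at foreign banks 186.4, foreign purchases of domestic corporate bonds 979.7.)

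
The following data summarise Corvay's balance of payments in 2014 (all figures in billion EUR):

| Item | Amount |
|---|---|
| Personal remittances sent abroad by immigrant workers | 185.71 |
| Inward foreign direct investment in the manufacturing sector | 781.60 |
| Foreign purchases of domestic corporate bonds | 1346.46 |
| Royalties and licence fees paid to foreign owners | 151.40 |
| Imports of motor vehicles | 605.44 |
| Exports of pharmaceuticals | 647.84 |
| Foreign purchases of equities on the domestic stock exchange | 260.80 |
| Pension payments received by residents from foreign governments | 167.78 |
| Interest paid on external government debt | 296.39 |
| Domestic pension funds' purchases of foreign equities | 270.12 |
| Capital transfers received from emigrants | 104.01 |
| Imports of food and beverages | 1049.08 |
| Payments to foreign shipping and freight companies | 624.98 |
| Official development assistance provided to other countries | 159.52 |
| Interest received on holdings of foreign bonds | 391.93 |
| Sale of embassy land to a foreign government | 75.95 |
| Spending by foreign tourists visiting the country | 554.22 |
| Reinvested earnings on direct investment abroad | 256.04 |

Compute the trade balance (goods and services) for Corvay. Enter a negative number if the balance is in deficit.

Goods: -1049.08 + 647.84 - 605.44 = -1006.68
Services: 554.22 - 624.98 - 151.40 = -222.16
Trade balance = -1006.68 + (-222.16) = -1228.84
(Excluded from the trade balance — secondary income: personal remittances sent abroad by immigrant workers 185.71, pension payments received by residents from foreign governments 167.78, official development assistance provided to other countries 159.52; financial account: inward foreign direct investment in the manufacturing sector 781.60, foreign purchases of domestic corporate bonds 1346.46, foreign purchases of equities on the domestic stock exchange 260.80, domestic pension funds' purchases of foreign equities 270.12; primary income: interest paid on external government debt 296.39, interest received on holdings of foreign bonds 391.93, reinvested earnings on direct investment abroad 256.04; capital account: capital transfers received from emigrants 104.01, sale of embassy land to a foreign government 75.95.)

-1228.84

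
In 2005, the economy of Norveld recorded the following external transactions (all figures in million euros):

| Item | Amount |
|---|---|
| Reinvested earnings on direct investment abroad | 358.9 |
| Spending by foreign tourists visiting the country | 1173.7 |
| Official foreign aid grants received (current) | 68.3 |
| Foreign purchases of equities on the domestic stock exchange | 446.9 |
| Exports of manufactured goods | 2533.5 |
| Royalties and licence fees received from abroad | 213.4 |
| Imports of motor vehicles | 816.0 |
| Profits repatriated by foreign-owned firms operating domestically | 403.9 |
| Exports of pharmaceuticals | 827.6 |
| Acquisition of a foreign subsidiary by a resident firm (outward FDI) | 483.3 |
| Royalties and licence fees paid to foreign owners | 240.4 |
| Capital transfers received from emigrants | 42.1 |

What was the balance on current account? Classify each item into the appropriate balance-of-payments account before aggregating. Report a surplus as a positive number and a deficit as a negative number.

Goods: -816.0 + 827.6 + 2533.5 = 2545.1
Services: 1173.7 - 240.4 + 213.4 = 1146.7
Primary income: -403.9 + 358.9 = -45.0
Secondary income: 68.3
Current account = 2545.1 + 1146.7 + (-45.0) + 68.3 = 3715.1
(Excluded from the current account — financial account: foreign purchases of equities on the domestic stock exchange 446.9, acquisition of a foreign subsidiary by a resident firm (outward FDI) 483.3; capital account: capital transfers received from emigrants 42.1.)

3715.1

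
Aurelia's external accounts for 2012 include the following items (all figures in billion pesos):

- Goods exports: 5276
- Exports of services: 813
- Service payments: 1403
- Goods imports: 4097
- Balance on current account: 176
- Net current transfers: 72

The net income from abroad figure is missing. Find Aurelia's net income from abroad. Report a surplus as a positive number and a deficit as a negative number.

-485

Current account = goods balance + services balance + net primary income + net secondary income
Sum of the known components = 661
Net income from abroad = CA - (known components) = 176 - 661 = -485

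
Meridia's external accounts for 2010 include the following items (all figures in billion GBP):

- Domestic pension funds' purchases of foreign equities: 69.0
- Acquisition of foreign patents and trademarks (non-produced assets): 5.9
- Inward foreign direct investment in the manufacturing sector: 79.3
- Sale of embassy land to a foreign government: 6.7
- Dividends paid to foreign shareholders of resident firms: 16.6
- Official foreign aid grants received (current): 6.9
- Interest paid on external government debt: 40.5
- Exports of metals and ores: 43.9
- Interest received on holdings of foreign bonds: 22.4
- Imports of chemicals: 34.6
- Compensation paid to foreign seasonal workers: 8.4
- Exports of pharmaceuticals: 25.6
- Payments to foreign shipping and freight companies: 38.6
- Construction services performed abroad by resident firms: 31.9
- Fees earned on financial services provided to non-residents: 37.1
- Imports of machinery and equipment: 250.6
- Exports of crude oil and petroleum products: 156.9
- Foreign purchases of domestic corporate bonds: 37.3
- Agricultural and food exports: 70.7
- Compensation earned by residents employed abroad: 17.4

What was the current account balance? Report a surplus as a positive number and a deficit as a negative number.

Goods: -250.6 + 43.9 - 34.6 + 70.7 + 25.6 + 156.9 = 11.9
Services: -38.6 + 37.1 + 31.9 = 30.4
Primary income: 17.4 - 16.6 + 22.4 - 8.4 - 40.5 = -25.7
Secondary income: 6.9
Current account = 11.9 + 30.4 + (-25.7) + 6.9 = 23.5
(Excluded from the current account — financial account: domestic pension funds' purchases of foreign equities 69.0, inward foreign direct investment in the manufacturing sector 79.3, foreign purchases of domestic corporate bonds 37.3; capital account: acquisition of foreign patents and trademarks (non-produced assets) 5.9, sale of embassy land to a foreign government 6.7.)

23.5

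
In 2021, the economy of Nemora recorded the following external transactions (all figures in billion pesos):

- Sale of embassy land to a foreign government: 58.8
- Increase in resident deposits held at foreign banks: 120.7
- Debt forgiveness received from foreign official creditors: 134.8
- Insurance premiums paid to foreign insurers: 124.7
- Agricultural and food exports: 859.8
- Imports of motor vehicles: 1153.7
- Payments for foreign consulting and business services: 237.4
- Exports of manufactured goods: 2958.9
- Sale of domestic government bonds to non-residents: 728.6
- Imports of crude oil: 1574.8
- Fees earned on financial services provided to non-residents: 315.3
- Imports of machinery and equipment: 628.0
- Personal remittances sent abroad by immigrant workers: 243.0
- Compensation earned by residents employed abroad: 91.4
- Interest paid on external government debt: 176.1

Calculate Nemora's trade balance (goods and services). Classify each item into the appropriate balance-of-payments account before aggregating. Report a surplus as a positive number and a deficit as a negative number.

415.4

Goods: -1574.8 - 1153.7 + 2958.9 - 628.0 + 859.8 = 462.2
Services: 315.3 - 124.7 - 237.4 = -46.8
Trade balance = 462.2 + (-46.8) = 415.4
(Excluded from the trade balance — capital account: sale of embassy land to a foreign government 58.8, debt forgiveness received from foreign official creditors 134.8; financial account: increase in resident deposits held at foreign banks 120.7, sale of domestic government bonds to non-residents 728.6; secondary income: personal remittances sent abroad by immigrant workers 243.0; primary income: compensation earned by residents employed abroad 91.4, interest paid on external government debt 176.1.)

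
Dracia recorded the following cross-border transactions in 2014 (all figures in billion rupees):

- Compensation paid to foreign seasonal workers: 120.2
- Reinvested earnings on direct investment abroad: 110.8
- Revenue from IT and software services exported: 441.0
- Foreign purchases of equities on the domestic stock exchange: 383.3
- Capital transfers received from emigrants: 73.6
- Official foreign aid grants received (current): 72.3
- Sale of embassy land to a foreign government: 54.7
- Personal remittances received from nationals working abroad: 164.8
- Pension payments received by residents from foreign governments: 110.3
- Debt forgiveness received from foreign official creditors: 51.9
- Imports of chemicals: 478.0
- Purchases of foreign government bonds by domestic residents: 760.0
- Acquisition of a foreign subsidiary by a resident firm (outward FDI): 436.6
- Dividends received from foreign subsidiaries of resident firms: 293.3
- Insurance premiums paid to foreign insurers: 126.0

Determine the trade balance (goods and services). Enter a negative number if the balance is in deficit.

-163.0

Goods: -478.0
Services: 441.0 - 126.0 = 315.0
Trade balance = -478.0 + 315.0 = -163.0
(Excluded from the trade balance — primary income: compensation paid to foreign seasonal workers 120.2, reinvested earnings on direct investment abroad 110.8, dividends received from foreign subsidiaries of resident firms 293.3; financial account: foreign purchases of equities on the domestic stock exchange 383.3, purchases of foreign government bonds by domestic residents 760.0, acquisition of a foreign subsidiary by a resident firm (outward FDI) 436.6; capital account: capital transfers received from emigrants 73.6, sale of embassy land to a foreign government 54.7, debt forgiveness received from foreign official creditors 51.9; secondary income: official foreign aid grants received (current) 72.3, personal remittances received from nationals working abroad 164.8, pension payments received by residents from foreign governments 110.3.)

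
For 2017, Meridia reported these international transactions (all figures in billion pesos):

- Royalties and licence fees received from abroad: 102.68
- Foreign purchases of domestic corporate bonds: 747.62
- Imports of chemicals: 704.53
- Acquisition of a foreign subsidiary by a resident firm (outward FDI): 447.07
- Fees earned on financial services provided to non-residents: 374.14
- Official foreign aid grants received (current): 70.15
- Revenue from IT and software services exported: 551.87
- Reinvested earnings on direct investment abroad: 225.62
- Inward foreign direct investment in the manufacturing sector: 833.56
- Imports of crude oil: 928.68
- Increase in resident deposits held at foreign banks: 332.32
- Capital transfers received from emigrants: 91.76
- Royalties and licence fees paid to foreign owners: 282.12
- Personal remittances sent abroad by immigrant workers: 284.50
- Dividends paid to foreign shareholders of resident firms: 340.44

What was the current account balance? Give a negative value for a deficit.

-1215.81

Goods: -704.53 - 928.68 = -1633.21
Services: 102.68 - 282.12 + 374.14 + 551.87 = 746.57
Primary income: 225.62 - 340.44 = -114.82
Secondary income: 70.15 - 284.50 = -214.35
Current account = (-1633.21) + 746.57 + (-114.82) + (-214.35) = -1215.81
(Excluded from the current account — financial account: foreign purchases of domestic corporate bonds 747.62, acquisition of a foreign subsidiary by a resident firm (outward FDI) 447.07, inward foreign direct investment in the manufacturing sector 833.56, increase in resident deposits held at foreign banks 332.32; capital account: capital transfers received from emigrants 91.76.)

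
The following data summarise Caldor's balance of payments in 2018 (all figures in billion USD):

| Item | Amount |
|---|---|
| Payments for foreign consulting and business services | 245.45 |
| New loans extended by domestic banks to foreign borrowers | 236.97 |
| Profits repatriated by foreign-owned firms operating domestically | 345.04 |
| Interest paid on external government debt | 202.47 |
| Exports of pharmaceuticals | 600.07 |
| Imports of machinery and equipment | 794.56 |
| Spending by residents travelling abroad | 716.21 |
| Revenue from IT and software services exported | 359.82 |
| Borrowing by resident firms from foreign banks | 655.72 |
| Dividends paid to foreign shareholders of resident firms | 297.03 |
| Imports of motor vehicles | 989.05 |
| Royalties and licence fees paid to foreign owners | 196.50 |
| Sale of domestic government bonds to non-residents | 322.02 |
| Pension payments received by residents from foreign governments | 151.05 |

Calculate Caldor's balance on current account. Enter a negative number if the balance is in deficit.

Goods: -989.05 + 600.07 - 794.56 = -1183.54
Services: 359.82 - 716.21 - 245.45 - 196.50 = -798.34
Primary income: -202.47 - 345.04 - 297.03 = -844.54
Secondary income: 151.05
Current account = (-1183.54) + (-798.34) + (-844.54) + 151.05 = -2675.37
(Excluded from the current account — financial account: new loans extended by domestic banks to foreign borrowers 236.97, borrowing by resident firms from foreign banks 655.72, sale of domestic government bonds to non-residents 322.02.)

-2675.37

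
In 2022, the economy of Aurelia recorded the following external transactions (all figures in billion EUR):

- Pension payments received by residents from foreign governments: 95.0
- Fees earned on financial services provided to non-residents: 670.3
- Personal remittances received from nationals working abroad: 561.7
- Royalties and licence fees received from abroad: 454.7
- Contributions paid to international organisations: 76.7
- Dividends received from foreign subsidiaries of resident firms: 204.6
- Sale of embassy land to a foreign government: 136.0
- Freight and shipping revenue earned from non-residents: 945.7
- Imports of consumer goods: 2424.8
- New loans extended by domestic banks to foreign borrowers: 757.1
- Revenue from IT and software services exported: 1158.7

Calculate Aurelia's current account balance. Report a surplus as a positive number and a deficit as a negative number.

Goods: -2424.8
Services: 454.7 + 670.3 + 1158.7 + 945.7 = 3229.4
Primary income: 204.6
Secondary income: 95.0 + 561.7 - 76.7 = 580.0
Current account = (-2424.8) + 3229.4 + 204.6 + 580.0 = 1589.2
(Excluded from the current account — capital account: sale of embassy land to a foreign government 136.0; financial account: new loans extended by domestic banks to foreign borrowers 757.1.)

1589.2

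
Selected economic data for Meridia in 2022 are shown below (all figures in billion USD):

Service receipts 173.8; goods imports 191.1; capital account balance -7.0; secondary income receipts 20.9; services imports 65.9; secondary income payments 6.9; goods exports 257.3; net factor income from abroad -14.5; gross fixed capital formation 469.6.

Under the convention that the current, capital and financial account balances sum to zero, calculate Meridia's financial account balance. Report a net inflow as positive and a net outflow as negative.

-166.6

Goods balance = 257.3 - 191.1 = 66.2
Services balance = 173.8 - 65.9 = 107.9
Trade balance (goods + services) = 66.2 + 107.9 = 174.1
Net primary income = -14.5
Net secondary income = 20.9 - 6.9 = 14.0
Current account = 174.1 + (-14.5) + 14.0 = 173.6
Financial account = -(173.6 + (-7.0)) = -166.6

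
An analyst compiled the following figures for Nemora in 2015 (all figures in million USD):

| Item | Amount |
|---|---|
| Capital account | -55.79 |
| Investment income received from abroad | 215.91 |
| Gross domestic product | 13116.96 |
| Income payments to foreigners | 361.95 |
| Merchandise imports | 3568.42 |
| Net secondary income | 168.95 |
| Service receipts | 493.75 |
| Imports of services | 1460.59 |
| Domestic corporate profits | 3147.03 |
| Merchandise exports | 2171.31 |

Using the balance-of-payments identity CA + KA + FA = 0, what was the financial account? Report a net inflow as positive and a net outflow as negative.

Goods balance = 2171.31 - 3568.42 = -1397.11
Services balance = 493.75 - 1460.59 = -966.84
Trade balance (goods + services) = -1397.11 + (-966.84) = -2363.95
Net primary income = 215.91 - 361.95 = -146.04
Net secondary income = 168.95
Current account = -2363.95 + (-146.04) + 168.95 = -2341.04
Financial account = -(-2341.04 + (-55.79)) = 2396.83

2396.83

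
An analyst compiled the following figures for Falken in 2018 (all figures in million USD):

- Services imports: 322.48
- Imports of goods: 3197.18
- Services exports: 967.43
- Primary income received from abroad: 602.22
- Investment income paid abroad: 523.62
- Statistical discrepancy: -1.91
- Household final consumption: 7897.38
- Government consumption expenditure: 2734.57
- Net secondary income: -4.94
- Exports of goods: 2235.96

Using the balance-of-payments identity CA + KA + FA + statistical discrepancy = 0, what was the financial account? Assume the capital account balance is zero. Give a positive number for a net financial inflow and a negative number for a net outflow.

Goods balance = 2235.96 - 3197.18 = -961.22
Services balance = 967.43 - 322.48 = 644.95
Trade balance (goods + services) = -961.22 + 644.95 = -316.27
Net primary income = 602.22 - 523.62 = 78.60
Net secondary income = -4.94
Current account = -316.27 + 78.60 + (-4.94) = -242.61
Financial account = -(-242.61 + (-1.91)) = 244.52

244.52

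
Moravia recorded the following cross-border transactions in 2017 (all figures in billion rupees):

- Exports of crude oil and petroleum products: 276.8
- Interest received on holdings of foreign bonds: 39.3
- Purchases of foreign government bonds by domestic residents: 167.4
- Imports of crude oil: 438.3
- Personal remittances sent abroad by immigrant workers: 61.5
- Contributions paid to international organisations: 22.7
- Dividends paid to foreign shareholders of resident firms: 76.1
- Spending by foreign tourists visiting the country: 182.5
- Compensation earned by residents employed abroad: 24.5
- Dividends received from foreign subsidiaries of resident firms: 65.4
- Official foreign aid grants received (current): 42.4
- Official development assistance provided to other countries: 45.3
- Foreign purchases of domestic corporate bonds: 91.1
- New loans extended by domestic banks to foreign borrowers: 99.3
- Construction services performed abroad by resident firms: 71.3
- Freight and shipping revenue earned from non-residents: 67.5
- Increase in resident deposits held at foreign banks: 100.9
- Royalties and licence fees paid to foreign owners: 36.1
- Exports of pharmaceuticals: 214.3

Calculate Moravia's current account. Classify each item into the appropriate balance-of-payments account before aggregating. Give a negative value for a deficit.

Goods: -438.3 + 276.8 + 214.3 = 52.8
Services: 67.5 + 71.3 - 36.1 + 182.5 = 285.2
Primary income: 65.4 + 24.5 + 39.3 - 76.1 = 53.1
Secondary income: -22.7 - 61.5 - 45.3 + 42.4 = -87.1
Current account = 52.8 + 285.2 + 53.1 + (-87.1) = 304.0
(Excluded from the current account — financial account: purchases of foreign government bonds by domestic residents 167.4, foreign purchases of domestic corporate bonds 91.1, new loans extended by domestic banks to foreign borrowers 99.3, increase in resident deposits held at foreign banks 100.9.)

304.0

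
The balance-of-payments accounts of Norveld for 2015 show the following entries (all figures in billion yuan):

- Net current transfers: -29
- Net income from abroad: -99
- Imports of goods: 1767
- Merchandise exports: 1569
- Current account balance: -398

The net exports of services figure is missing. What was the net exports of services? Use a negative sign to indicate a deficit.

Current account = goods balance + services balance + net primary income + net secondary income
Sum of the known components = -326
Net exports of services = CA - (known components) = -398 - (-326) = -72

-72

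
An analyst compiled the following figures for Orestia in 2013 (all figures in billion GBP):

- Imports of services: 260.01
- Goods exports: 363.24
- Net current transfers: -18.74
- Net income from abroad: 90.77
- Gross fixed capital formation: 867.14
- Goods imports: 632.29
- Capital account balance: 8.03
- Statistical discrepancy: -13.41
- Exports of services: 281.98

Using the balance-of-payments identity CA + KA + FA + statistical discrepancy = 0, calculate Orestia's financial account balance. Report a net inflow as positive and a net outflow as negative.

180.43

Goods balance = 363.24 - 632.29 = -269.05
Services balance = 281.98 - 260.01 = 21.97
Trade balance (goods + services) = -269.05 + 21.97 = -247.08
Net primary income = 90.77
Net secondary income = -18.74
Current account = -247.08 + 90.77 + (-18.74) = -175.05
Financial account = -(-175.05 + 8.03 + (-13.41)) = 180.43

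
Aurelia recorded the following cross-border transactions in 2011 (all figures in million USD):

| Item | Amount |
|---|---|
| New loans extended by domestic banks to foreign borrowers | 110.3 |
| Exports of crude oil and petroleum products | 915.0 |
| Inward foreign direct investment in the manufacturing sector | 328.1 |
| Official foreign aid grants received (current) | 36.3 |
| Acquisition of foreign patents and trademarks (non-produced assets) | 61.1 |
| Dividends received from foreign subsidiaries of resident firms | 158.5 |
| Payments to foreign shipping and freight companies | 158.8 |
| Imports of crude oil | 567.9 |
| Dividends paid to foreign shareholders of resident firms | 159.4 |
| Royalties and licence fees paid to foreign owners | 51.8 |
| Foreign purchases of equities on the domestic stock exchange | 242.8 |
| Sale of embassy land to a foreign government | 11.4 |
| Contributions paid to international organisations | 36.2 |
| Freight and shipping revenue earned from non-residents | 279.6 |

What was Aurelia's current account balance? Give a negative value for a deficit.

Goods: 915.0 - 567.9 = 347.1
Services: -158.8 + 279.6 - 51.8 = 69.0
Primary income: 158.5 - 159.4 = -0.9
Secondary income: -36.2 + 36.3 = 0.1
Current account = 347.1 + 69.0 + (-0.9) + 0.1 = 415.3
(Excluded from the current account — financial account: new loans extended by domestic banks to foreign borrowers 110.3, inward foreign direct investment in the manufacturing sector 328.1, foreign purchases of equities on the domestic stock exchange 242.8; capital account: acquisition of foreign patents and trademarks (non-produced assets) 61.1, sale of embassy land to a foreign government 11.4.)

415.3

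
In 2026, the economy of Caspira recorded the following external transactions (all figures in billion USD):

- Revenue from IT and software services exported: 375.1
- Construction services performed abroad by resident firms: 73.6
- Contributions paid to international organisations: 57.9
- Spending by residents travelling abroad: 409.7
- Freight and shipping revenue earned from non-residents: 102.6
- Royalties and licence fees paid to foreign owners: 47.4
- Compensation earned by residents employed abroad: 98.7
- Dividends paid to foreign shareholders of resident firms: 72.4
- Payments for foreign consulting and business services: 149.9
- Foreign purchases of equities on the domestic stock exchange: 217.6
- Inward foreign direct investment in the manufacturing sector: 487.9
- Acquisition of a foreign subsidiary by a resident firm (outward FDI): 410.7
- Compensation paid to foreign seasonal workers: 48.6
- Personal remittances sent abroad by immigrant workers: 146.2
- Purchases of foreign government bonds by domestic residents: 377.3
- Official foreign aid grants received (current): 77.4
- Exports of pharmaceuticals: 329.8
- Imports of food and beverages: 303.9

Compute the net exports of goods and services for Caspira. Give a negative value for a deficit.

Goods: 329.8 - 303.9 = 25.9
Services: 73.6 - 409.7 + 375.1 - 47.4 + 102.6 - 149.9 = -55.7
Trade balance = 25.9 + (-55.7) = -29.8
(Excluded from the trade balance — secondary income: contributions paid to international organisations 57.9, personal remittances sent abroad by immigrant workers 146.2, official foreign aid grants received (current) 77.4; primary income: compensation earned by residents employed abroad 98.7, dividends paid to foreign shareholders of resident firms 72.4, compensation paid to foreign seasonal workers 48.6; financial account: foreign purchases of equities on the domestic stock exchange 217.6, inward foreign direct investment in the manufacturing sector 487.9, acquisition of a foreign subsidiary by a resident firm (outward FDI) 410.7, purchases of foreign government bonds by domestic residents 377.3.)

-29.8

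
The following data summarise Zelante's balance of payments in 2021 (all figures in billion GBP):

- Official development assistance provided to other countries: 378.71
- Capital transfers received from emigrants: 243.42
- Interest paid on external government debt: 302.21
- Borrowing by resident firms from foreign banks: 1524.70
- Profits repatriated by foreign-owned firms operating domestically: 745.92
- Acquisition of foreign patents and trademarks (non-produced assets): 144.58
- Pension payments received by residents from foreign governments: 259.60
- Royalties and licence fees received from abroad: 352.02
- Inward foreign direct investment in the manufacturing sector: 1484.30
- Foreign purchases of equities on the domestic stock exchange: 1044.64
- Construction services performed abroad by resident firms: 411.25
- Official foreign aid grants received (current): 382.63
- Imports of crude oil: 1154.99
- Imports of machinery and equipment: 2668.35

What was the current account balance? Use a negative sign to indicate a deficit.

Goods: -2668.35 - 1154.99 = -3823.34
Services: 352.02 + 411.25 = 763.27
Primary income: -302.21 - 745.92 = -1048.13
Secondary income: 259.60 + 382.63 - 378.71 = 263.52
Current account = (-3823.34) + 763.27 + (-1048.13) + 263.52 = -3844.68
(Excluded from the current account — capital account: capital transfers received from emigrants 243.42, acquisition of foreign patents and trademarks (non-produced assets) 144.58; financial account: borrowing by resident firms from foreign banks 1524.70, inward foreign direct investment in the manufacturing sector 1484.30, foreign purchases of equities on the domestic stock exchange 1044.64.)

-3844.68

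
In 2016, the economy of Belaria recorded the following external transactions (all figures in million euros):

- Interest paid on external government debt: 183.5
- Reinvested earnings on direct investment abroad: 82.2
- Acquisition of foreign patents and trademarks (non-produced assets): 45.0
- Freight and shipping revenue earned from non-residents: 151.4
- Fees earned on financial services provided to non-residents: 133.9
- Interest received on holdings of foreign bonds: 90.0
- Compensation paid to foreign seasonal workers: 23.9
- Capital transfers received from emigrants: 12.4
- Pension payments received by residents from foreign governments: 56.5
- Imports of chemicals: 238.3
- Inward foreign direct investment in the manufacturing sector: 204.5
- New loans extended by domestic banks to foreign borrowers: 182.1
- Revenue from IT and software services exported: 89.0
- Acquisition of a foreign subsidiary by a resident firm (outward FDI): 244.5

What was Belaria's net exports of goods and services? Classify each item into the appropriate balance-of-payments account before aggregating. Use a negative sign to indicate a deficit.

Goods: -238.3
Services: 133.9 + 151.4 + 89.0 = 374.3
Trade balance = -238.3 + 374.3 = 136.0
(Excluded from the trade balance — primary income: interest paid on external government debt 183.5, reinvested earnings on direct investment abroad 82.2, interest received on holdings of foreign bonds 90.0, compensation paid to foreign seasonal workers 23.9; capital account: acquisition of foreign patents and trademarks (non-produced assets) 45.0, capital transfers received from emigrants 12.4; secondary income: pension payments received by residents from foreign governments 56.5; financial account: inward foreign direct investment in the manufacturing sector 204.5, new loans extended by domestic banks to foreign borrowers 182.1, acquisition of a foreign subsidiary by a resident firm (outward FDI) 244.5.)

136.0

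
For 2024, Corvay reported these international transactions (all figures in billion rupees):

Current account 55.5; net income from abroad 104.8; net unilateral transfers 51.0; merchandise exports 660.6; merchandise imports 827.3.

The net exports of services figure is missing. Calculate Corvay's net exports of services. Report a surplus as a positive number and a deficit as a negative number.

66.4

Current account = goods balance + services balance + net primary income + net secondary income
Sum of the known components = -10.9
Net exports of services = CA - (known components) = 55.5 - (-10.9) = 66.4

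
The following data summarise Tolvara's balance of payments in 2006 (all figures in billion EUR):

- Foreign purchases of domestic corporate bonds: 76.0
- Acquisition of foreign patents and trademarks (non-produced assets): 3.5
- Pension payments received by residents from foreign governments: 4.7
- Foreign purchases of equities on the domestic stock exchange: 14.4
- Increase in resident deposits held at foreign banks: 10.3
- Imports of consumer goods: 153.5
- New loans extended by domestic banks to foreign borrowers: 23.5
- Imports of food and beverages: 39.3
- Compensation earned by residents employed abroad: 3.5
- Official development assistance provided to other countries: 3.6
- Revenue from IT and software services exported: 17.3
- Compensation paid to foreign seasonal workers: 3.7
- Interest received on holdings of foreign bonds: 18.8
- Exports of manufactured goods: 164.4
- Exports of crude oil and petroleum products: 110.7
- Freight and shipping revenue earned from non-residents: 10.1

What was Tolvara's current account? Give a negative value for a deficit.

129.4

Goods: 164.4 - 153.5 + 110.7 - 39.3 = 82.3
Services: 17.3 + 10.1 = 27.4
Primary income: 18.8 - 3.7 + 3.5 = 18.6
Secondary income: 4.7 - 3.6 = 1.1
Current account = 82.3 + 27.4 + 18.6 + 1.1 = 129.4
(Excluded from the current account — financial account: foreign purchases of domestic corporate bonds 76.0, foreign purchases of equities on the domestic stock exchange 14.4, increase in resident deposits held at foreign banks 10.3, new loans extended by domestic banks to foreign borrowers 23.5; capital account: acquisition of foreign patents and trademarks (non-produced assets) 3.5.)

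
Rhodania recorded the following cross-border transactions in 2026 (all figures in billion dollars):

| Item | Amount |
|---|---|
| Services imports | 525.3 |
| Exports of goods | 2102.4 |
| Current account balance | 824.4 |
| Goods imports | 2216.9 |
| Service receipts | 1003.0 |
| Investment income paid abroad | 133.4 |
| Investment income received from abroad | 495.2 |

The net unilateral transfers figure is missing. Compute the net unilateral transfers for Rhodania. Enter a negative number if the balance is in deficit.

Current account = goods balance + services balance + net primary income + net secondary income
Sum of the known components = 725.0
Net unilateral transfers = CA - (known components) = 824.4 - 725.0 = 99.4

99.4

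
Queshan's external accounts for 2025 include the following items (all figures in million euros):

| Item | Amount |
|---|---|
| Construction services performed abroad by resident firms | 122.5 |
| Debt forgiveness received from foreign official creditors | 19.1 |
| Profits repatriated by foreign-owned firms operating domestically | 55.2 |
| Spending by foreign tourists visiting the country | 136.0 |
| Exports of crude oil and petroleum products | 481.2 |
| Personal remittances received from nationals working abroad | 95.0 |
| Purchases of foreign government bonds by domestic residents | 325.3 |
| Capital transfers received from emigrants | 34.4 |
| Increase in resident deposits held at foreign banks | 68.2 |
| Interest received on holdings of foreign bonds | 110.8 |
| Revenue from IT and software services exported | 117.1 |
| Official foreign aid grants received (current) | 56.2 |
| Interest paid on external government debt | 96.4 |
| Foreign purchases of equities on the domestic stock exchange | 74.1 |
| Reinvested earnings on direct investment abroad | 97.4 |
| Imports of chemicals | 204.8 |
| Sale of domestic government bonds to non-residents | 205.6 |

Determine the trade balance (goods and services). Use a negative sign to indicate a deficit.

Goods: -204.8 + 481.2 = 276.4
Services: 117.1 + 136.0 + 122.5 = 375.6
Trade balance = 276.4 + 375.6 = 652.0
(Excluded from the trade balance — capital account: debt forgiveness received from foreign official creditors 19.1, capital transfers received from emigrants 34.4; primary income: profits repatriated by foreign-owned firms operating domestically 55.2, interest received on holdings of foreign bonds 110.8, interest paid on external government debt 96.4, reinvested earnings on direct investment abroad 97.4; secondary income: personal remittances received from nationals working abroad 95.0, official foreign aid grants received (current) 56.2; financial account: purchases of foreign government bonds by domestic residents 325.3, increase in resident deposits held at foreign banks 68.2, foreign purchases of equities on the domestic stock exchange 74.1, sale of domestic government bonds to non-residents 205.6.)

652.0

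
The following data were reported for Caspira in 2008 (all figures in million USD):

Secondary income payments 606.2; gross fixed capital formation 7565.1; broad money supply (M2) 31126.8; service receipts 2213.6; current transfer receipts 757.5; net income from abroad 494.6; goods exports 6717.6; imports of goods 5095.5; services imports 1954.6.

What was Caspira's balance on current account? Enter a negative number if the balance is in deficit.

2527.0

Goods balance = 6717.6 - 5095.5 = 1622.1
Services balance = 2213.6 - 1954.6 = 259.0
Trade balance (goods + services) = 1622.1 + 259.0 = 1881.1
Net primary income = 494.6
Net secondary income = 757.5 - 606.2 = 151.3
Current account = 1881.1 + 494.6 + 151.3 = 2527.0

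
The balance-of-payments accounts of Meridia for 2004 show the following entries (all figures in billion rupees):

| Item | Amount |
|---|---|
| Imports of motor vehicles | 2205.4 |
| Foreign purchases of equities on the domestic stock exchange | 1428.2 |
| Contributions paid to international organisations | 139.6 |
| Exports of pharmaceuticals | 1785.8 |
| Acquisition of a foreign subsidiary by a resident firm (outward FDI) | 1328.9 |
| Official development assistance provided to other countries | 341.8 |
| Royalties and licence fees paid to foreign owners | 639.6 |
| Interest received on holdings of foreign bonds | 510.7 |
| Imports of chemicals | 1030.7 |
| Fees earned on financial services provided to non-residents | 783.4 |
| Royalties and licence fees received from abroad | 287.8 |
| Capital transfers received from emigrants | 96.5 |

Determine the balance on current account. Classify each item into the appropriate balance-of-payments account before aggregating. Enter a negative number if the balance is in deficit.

-989.4

Goods: -2205.4 + 1785.8 - 1030.7 = -1450.3
Services: -639.6 + 783.4 + 287.8 = 431.6
Primary income: 510.7
Secondary income: -341.8 - 139.6 = -481.4
Current account = (-1450.3) + 431.6 + 510.7 + (-481.4) = -989.4
(Excluded from the current account — financial account: foreign purchases of equities on the domestic stock exchange 1428.2, acquisition of a foreign subsidiary by a resident firm (outward FDI) 1328.9; capital account: capital transfers received from emigrants 96.5.)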